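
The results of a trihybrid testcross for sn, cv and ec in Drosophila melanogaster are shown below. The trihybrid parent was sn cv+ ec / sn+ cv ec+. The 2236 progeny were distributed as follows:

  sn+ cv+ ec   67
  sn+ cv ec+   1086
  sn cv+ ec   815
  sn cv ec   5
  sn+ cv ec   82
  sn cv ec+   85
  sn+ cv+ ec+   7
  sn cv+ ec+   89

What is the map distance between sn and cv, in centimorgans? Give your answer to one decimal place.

The two rarest classes, sn cv ec and sn+ cv+ ec+, are the double crossovers. Comparing them with the parentals, only the cv allele has switched, so cv is the middle locus and the order is ec – cv – sn.
Crossovers in the cv–sn interval produce the single-crossover classes sn+ cv+ ec and sn cv ec+ (67 + 85 = 152) plus the double crossovers (12).
RF(cv–sn) = (152 + 12) / 2236 = 164/2236 = 0.0733 → 7.3 centimorgans.

7.3 centimorgans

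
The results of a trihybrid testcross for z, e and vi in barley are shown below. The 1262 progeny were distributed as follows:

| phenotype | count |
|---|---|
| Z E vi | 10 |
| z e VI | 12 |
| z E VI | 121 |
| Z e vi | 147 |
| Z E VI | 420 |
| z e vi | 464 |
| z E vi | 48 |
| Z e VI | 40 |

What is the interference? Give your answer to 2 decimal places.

The two most frequent reciprocal classes, z e vi and Z E VI, are the parental types, so the F1 was z e vi / Z E VI.
The two rarest classes, z e VI and Z E vi, are the double crossovers. Comparing them with the parentals, only the vi allele has switched, so vi is the middle locus and the order is e – vi – z.
e–vi: (88 + 22)/1262 = 0.0872; vi–z: (268 + 22)/1262 = 0.2298.
Expected DCO frequency = 0.0872 × 0.2298 ≈ 0.02004; observed = 22/1262 ≈ 0.01743.
Coefficient of coincidence = 0.01743/0.02004 ≈ 0.87; interference = 1 − 0.87 = 0.13.

0.13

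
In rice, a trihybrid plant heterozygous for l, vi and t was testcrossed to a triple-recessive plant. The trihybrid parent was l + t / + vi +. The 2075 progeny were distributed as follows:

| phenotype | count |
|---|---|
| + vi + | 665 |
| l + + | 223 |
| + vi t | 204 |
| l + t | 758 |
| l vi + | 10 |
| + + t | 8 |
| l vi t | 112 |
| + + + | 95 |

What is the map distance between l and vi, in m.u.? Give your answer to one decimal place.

The two rarest classes, + + t and l vi +, are the double crossovers. Comparing them with the parentals, only the l allele has switched, so l is the middle locus and the order is vi – l – t.
Crossovers in the vi–l interval produce the single-crossover classes l vi t and + + + (112 + 95 = 207) plus the double crossovers (18).
RF(vi–l) = (207 + 18) / 2075 = 225/2075 = 0.1084 → 10.8 m.u.

10.8 m.u.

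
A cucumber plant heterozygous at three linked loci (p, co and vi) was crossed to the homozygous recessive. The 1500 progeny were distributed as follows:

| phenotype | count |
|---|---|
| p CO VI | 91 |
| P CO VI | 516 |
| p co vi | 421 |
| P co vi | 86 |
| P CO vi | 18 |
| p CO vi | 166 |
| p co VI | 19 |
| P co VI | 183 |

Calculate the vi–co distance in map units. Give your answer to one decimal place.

The two most frequent reciprocal classes, p co vi and P CO VI, are the parental types, so the F1 was p co vi / P CO VI.
The two rarest classes, p co VI and P CO vi, are the double crossovers. Comparing them with the parentals, only the vi allele has switched, so vi is the middle locus and the order is co – vi – p.
Crossovers in the co–vi interval produce the single-crossover classes p CO vi and P co VI (166 + 183 = 349) plus the double crossovers (37).
RF(co–vi) = (349 + 37) / 1500 = 386/1500 = 0.2573 → 25.7 map units.

25.7 map units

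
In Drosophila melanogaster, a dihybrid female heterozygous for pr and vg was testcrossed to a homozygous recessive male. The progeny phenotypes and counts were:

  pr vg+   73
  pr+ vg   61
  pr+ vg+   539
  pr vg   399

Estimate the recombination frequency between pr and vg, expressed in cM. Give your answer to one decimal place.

The two most frequent classes, pr+ vg+ (539) and pr vg (399), are the parental types, so the F1 was pr+ vg+ / pr vg.
The recombinant classes are pr+ vg and pr vg+: 61 + 73 = 134.
Recombination frequency = 134/1072 = 0.1250 ≈ 12.5%, i.e. 12.5 cM.

12.5 cM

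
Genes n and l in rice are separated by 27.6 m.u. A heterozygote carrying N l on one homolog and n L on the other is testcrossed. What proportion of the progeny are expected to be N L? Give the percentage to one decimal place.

13.8%

A map distance of 27.6 m.u. corresponds to a recombination frequency of 0.276.
The F1 is N l / n L, so N L is a recombinant gamete class with expected frequency r/2 = 0.276/2 = 0.1380.
That is 0.1380 = 13.8% of the progeny.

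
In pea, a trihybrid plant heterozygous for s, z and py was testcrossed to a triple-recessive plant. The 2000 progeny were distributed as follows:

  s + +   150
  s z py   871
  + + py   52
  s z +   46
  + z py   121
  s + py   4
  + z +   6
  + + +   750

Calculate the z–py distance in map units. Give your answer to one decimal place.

The two most frequent reciprocal classes, s z py and + + +, are the parental types, so the F1 was s z py / + + +.
The two rarest classes, s + py and + z +, are the double crossovers. Comparing them with the parentals, only the z allele has switched, so z is the middle locus and the order is py – z – s.
Crossovers in the py–z interval produce the single-crossover classes s z + and + + py (46 + 52 = 98) plus the double crossovers (10).
RF(py–z) = (98 + 10) / 2000 = 108/2000 = 0.0540 → 5.4 map units.

5.4 map units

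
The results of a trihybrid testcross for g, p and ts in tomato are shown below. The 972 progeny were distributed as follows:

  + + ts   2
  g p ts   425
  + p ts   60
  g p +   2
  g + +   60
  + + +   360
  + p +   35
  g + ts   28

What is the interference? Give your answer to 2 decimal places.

0.53

The two most frequent reciprocal classes, + + + and g p ts, are the parental types, so the F1 was + + + / g p ts.
The two rarest classes, + + ts and g p +, are the double crossovers. Comparing them with the parentals, only the ts allele has switched, so ts is the middle locus and the order is p – ts – g.
p–ts: (63 + 4)/972 = 0.0689; ts–g: (120 + 4)/972 = 0.1276.
Expected DCO frequency = 0.0689 × 0.1276 ≈ 0.00879; observed = 4/972 ≈ 0.00412.
Coefficient of coincidence = 0.00412/0.00879 ≈ 0.47; interference = 1 − 0.47 = 0.53.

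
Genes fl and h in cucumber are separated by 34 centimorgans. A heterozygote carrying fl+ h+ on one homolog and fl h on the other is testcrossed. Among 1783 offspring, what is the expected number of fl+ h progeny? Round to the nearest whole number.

A map distance of 34 centimorgans corresponds to a recombination frequency of 0.340.
The F1 is fl+ h+ / fl h, so fl+ h is a recombinant gamete class with expected frequency r/2 = 0.340/2 = 0.1700.
Expected number = 0.1700 × 1783 = 303.11 ≈ 303.

303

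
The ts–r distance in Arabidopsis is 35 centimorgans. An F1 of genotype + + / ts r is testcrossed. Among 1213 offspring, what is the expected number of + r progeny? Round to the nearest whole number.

A map distance of 35 centimorgans corresponds to a recombination frequency of 0.350.
The F1 is + + / ts r, so + r is a recombinant gamete class with expected frequency r/2 = 0.350/2 = 0.1750.
Expected number = 0.1750 × 1213 = 212.27 ≈ 212.

212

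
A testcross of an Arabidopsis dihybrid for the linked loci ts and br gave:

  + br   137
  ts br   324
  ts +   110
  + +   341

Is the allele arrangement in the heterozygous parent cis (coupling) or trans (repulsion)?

The two most frequent classes are + + (341) and ts br (324); these are the parental (non-recombinant) types.
So the F1 carried + + on one chromosome and ts br on the other — the recessive alleles are on the same chromosome (cis / coupling).

cis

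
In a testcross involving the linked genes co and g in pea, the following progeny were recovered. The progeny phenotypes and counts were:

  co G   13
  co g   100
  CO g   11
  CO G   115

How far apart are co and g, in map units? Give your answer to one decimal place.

10.0 map units

The two most frequent classes, CO G (115) and co g (100), are the parental types, so the F1 was CO G / co g.
The recombinant classes are CO g and co G: 11 + 13 = 24.
Recombination frequency = 24/239 = 0.1004 ≈ 10.0%, i.e. 10.0 map units.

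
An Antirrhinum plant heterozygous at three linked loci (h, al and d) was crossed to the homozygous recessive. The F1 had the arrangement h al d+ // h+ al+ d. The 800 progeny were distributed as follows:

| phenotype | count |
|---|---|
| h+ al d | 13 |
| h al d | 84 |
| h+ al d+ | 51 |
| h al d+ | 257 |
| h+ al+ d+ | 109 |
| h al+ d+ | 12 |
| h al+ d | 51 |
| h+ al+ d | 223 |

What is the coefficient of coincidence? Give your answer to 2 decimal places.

The two rarest classes, h al+ d+ and h+ al d, are the double crossovers. Comparing them with the parentals, only the al allele has switched, so al is the middle locus and the order is d – al – h.
d–al: (193 + 25)/800 = 0.2725; al–h: (102 + 25)/800 = 0.1588.
Expected DCO frequency = 0.2725 × 0.1588 ≈ 0.04327; observed = 25/800 ≈ 0.03125.
Coefficient of coincidence = 0.03125/0.04327 ≈ 0.72.

0.72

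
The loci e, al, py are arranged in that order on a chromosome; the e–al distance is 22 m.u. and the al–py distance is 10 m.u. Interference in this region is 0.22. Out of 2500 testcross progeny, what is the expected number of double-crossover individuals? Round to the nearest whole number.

Map distances give recombination frequencies of 0.220 and 0.100 for the two intervals.
With interference 0.22 (so coincidence = 0.78), expected double-crossover frequency = 0.220 × 0.100 × 0.78 = 0.01716.
Expected number = 0.01716 × 2500 = 42.90 ≈ 43.

43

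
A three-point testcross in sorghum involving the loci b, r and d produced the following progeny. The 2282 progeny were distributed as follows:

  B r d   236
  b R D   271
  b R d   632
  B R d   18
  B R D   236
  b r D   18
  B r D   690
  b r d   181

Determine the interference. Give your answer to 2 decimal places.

0.67

The two most frequent reciprocal classes, b R d and B r D, are the parental types, so the F1 was b R d / B r D.
The two rarest classes, B R d and b r D, are the double crossovers. Comparing them with the parentals, only the b allele has switched, so b is the middle locus and the order is r – b – d.
r–b: (417 + 36)/2282 = 0.1985; b–d: (507 + 36)/2282 = 0.2379.
Expected DCO frequency = 0.1985 × 0.2379 ≈ 0.04722; observed = 36/2282 ≈ 0.01578.
Coefficient of coincidence = 0.01578/0.04722 ≈ 0.33; interference = 1 − 0.33 = 0.67.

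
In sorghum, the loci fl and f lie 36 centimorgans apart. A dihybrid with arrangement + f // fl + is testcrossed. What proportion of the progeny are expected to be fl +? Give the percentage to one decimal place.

32.0%

A map distance of 36 centimorgans corresponds to a recombination frequency of 0.360.
The F1 is + f / fl +, so fl + is a parental gamete class with expected frequency (1 − r)/2 = 0.640/2 = 0.3200.
That is 0.3200 = 32.0% of the progeny.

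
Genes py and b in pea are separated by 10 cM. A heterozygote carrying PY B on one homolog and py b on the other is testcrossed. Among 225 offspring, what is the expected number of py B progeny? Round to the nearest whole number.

11

A map distance of 10 cM corresponds to a recombination frequency of 0.100.
The F1 is PY B / py b, so py B is a recombinant gamete class with expected frequency r/2 = 0.100/2 = 0.0500.
Expected number = 0.0500 × 225 = 11.25 ≈ 11.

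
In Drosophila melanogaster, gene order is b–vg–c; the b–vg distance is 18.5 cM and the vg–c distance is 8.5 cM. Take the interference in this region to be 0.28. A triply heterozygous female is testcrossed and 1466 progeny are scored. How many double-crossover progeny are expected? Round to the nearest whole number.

17

Map distances give recombination frequencies of 0.185 and 0.085 for the two intervals.
With interference 0.28 (so coincidence = 0.72), expected double-crossover frequency = 0.185 × 0.085 × 0.72 = 0.01132.
Expected number = 0.01132 × 1466 = 16.60 ≈ 17.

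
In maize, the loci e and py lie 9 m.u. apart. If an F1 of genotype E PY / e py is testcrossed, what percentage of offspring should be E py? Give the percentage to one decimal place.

A map distance of 9 m.u. corresponds to a recombination frequency of 0.090.
The F1 is E PY / e py, so E py is a recombinant gamete class with expected frequency r/2 = 0.090/2 = 0.0450.
That is 0.0450 = 4.5% of the progeny.

4.5%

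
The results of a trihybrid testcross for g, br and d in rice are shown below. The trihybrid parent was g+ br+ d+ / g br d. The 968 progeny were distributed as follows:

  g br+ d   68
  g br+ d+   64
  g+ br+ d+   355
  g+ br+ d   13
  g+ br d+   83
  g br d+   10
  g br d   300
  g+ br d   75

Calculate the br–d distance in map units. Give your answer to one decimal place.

18.0 map units

The two rarest classes, g+ br+ d and g br d+, are the double crossovers. Comparing them with the parentals, only the d allele has switched, so d is the middle locus and the order is br – d – g.
Crossovers in the br–d interval produce the single-crossover classes g+ br d+ and g br+ d (83 + 68 = 151) plus the double crossovers (23).
RF(br–d) = (151 + 23) / 968 = 174/968 = 0.1798 → 18.0 map units.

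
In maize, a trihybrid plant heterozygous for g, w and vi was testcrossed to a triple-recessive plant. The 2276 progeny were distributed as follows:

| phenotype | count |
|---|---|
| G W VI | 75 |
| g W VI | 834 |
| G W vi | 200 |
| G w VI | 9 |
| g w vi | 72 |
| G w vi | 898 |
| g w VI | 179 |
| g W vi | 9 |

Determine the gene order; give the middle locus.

The two most frequent reciprocal classes, G w vi and g W VI, are the parental types, so the F1 was G w vi / g W VI.
The two rarest classes, G w VI and g W vi, are the double crossovers. Comparing them with the parentals, only the vi allele has switched, so vi is the middle locus and the order is w – vi – g.

vi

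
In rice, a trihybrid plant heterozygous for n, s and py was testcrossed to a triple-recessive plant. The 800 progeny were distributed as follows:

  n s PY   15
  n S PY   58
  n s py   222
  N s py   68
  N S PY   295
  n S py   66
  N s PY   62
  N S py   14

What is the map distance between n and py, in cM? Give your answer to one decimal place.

The two most frequent reciprocal classes, n s py and N S PY, are the parental types, so the F1 was n s py / N S PY.
The two rarest classes, n s PY and N S py, are the double crossovers. Comparing them with the parentals, only the py allele has switched, so py is the middle locus and the order is n – py – s.
Crossovers in the n–py interval produce the single-crossover classes N s py and n S PY (68 + 58 = 126) plus the double crossovers (29).
RF(n–py) = (126 + 29) / 800 = 155/800 = 0.1938 → 19.4 cM.

19.4 cM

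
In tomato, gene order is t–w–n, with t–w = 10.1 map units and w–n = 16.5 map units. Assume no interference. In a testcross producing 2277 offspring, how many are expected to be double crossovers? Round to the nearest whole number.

Map distances give recombination frequencies of 0.101 and 0.165 for the two intervals.
With no interference, expected double-crossover frequency = 0.101 × 0.165 = 0.01666.
Expected number = 0.01666 × 2277 = 37.95 ≈ 38.

38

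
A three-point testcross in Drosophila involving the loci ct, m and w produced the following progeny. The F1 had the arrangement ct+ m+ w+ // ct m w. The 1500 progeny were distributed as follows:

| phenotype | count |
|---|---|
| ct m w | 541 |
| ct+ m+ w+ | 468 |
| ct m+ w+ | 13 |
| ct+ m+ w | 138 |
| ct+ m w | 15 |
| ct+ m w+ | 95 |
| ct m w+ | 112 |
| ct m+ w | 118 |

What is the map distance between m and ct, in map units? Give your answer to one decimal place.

The two rarest classes, ct m+ w+ and ct+ m w, are the double crossovers. Comparing them with the parentals, only the ct allele has switched, so ct is the middle locus and the order is w – ct – m.
Crossovers in the ct–m interval produce the single-crossover classes ct+ m w+ and ct m+ w (95 + 118 = 213) plus the double crossovers (28).
RF(ct–m) = (213 + 28) / 1500 = 241/1500 = 0.1607 → 16.1 map units.

16.1 map units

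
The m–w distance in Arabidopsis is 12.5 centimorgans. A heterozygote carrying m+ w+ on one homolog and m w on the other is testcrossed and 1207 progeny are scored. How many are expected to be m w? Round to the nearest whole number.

A map distance of 12.5 centimorgans corresponds to a recombination frequency of 0.125.
The F1 is m+ w+ / m w, so m w is a parental gamete class with expected frequency (1 − r)/2 = 0.875/2 = 0.4375.
Expected number = 0.4375 × 1207 = 528.06 ≈ 528.

528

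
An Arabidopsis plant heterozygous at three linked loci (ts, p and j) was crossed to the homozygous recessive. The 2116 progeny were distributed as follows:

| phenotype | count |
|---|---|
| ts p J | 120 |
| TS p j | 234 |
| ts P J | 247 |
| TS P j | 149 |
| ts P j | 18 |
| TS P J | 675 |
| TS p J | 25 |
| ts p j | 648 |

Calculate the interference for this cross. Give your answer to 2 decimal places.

The two most frequent reciprocal classes, ts p j and TS P J, are the parental types, so the F1 was ts p j / TS P J.
The two rarest classes, ts P j and TS p J, are the double crossovers. Comparing them with the parentals, only the p allele has switched, so p is the middle locus and the order is ts – p – j.
ts–p: (481 + 43)/2116 = 0.2476; p–j: (269 + 43)/2116 = 0.1474.
Expected DCO frequency = 0.2476 × 0.1474 ≈ 0.03650; observed = 43/2116 ≈ 0.02032.
Coefficient of coincidence = 0.02032/0.03650 ≈ 0.56; interference = 1 − 0.56 = 0.44.

0.44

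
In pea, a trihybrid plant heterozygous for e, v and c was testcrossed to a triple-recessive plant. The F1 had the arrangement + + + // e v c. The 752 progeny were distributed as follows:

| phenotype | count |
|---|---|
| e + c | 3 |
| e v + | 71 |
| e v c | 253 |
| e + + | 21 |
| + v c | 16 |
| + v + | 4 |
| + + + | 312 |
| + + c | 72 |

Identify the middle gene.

The two rarest classes, + v + and e + c, are the double crossovers. Comparing them with the parentals, only the v allele has switched, so v is the middle locus and the order is c – v – e.

v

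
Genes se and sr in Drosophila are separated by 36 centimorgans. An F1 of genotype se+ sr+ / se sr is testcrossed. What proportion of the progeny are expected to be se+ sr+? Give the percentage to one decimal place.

32.0%

A map distance of 36 centimorgans corresponds to a recombination frequency of 0.360.
The F1 is se+ sr+ / se sr, so se+ sr+ is a parental gamete class with expected frequency (1 − r)/2 = 0.640/2 = 0.3200.
That is 0.3200 = 32.0% of the progeny.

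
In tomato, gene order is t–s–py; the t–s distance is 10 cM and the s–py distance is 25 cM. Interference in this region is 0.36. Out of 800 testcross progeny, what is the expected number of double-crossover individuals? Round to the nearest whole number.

13

Map distances give recombination frequencies of 0.100 and 0.250 for the two intervals.
With interference 0.36 (so coincidence = 0.64), expected double-crossover frequency = 0.100 × 0.250 × 0.64 = 0.01600.
Expected number = 0.01600 × 800 = 12.80 ≈ 13.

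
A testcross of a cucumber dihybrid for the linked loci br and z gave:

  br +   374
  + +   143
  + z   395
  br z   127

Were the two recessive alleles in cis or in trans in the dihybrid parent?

trans

The two most frequent classes are + z (395) and br + (374); these are the parental (non-recombinant) types.
So the F1 carried + z on one chromosome and br + on the other — the recessive alleles are on opposite chromosomes (trans / repulsion).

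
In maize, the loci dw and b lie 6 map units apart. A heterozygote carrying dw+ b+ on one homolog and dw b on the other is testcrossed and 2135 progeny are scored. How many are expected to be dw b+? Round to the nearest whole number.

A map distance of 6 map units corresponds to a recombination frequency of 0.060.
The F1 is dw+ b+ / dw b, so dw b+ is a recombinant gamete class with expected frequency r/2 = 0.060/2 = 0.0300.
Expected number = 0.0300 × 2135 = 64.05 ≈ 64.

64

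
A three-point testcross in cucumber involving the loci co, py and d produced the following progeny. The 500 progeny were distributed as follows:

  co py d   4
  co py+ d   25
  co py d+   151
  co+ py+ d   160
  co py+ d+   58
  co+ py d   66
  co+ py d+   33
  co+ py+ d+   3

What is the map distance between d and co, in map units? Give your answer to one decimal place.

13.0 map units

The two most frequent reciprocal classes, co+ py+ d and co py d+, are the parental types, so the F1 was co+ py+ d / co py d+.
The two rarest classes, co+ py+ d+ and co py d, are the double crossovers. Comparing them with the parentals, only the d allele has switched, so d is the middle locus and the order is py – d – co.
Crossovers in the d–co interval produce the single-crossover classes co py+ d and co+ py d+ (25 + 33 = 58) plus the double crossovers (7).
RF(d–co) = (58 + 7) / 500 = 65/500 = 0.1300 → 13.0 map units.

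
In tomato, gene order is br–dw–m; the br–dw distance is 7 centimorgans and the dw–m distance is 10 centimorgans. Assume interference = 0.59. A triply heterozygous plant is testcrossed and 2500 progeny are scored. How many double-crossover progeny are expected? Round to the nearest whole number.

7

Map distances give recombination frequencies of 0.070 and 0.100 for the two intervals.
With interference 0.59 (so coincidence = 0.41), expected double-crossover frequency = 0.070 × 0.100 × 0.41 = 0.00287.
Expected number = 0.00287 × 2500 = 7.18 ≈ 7.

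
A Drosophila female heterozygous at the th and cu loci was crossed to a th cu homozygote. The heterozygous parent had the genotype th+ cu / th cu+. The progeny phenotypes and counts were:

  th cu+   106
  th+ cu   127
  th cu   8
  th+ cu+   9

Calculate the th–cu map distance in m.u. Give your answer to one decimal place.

6.8 m.u.

The recombinant classes are th+ cu+ and th cu: 9 + 8 = 17.
Recombination frequency = 17/250 = 0.0680 ≈ 6.8%, i.e. 6.8 m.u.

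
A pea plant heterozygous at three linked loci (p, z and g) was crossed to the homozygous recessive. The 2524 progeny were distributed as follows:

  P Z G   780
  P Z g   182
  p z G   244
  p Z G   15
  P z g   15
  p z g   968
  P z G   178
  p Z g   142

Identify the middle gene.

p

The two most frequent reciprocal classes, p z g and P Z G, are the parental types, so the F1 was p z g / P Z G.
The two rarest classes, P z g and p Z G, are the double crossovers. Comparing them with the parentals, only the p allele has switched, so p is the middle locus and the order is g – p – z.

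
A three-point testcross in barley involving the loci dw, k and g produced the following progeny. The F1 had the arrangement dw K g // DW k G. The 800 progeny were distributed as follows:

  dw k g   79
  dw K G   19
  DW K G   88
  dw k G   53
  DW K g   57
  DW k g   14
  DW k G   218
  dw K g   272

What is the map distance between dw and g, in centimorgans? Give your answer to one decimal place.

17.9 centimorgans

The two rarest classes, dw K G and DW k g, are the double crossovers. Comparing them with the parentals, only the g allele has switched, so g is the middle locus and the order is dw – g – k.
Crossovers in the dw–g interval produce the single-crossover classes DW K g and dw k G (57 + 53 = 110) plus the double crossovers (33).
RF(dw–g) = (110 + 33) / 800 = 143/800 = 0.1787 → 17.9 centimorgans.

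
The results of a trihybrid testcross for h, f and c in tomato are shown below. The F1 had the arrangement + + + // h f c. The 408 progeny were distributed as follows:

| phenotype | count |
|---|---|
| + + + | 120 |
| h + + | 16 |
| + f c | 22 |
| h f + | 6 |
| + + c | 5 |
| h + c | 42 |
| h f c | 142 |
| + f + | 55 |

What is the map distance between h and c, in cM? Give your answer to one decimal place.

The two rarest classes, + + c and h f +, are the double crossovers. Comparing them with the parentals, only the c allele has switched, so c is the middle locus and the order is f – c – h.
Crossovers in the c–h interval produce the single-crossover classes h + + and + f c (16 + 22 = 38) plus the double crossovers (11).
RF(c–h) = (38 + 11) / 408 = 49/408 = 0.1201 → 12.0 cM.

12.0 cM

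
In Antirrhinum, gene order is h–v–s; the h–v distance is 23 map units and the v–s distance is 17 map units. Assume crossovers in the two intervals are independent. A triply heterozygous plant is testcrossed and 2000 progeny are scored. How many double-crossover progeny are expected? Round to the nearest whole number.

78

Map distances give recombination frequencies of 0.230 and 0.170 for the two intervals.
With no interference, expected double-crossover frequency = 0.230 × 0.170 = 0.03910.
Expected number = 0.03910 × 2000 = 78.20 ≈ 78.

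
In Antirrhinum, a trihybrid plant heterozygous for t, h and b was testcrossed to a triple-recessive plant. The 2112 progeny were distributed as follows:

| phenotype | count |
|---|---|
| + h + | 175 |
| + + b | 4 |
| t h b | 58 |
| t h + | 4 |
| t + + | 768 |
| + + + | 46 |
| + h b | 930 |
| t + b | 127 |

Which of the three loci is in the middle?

The two most frequent reciprocal classes, + h b and t + +, are the parental types, so the F1 was + h b / t + +.
The two rarest classes, + + b and t h +, are the double crossovers. Comparing them with the parentals, only the h allele has switched, so h is the middle locus and the order is b – h – t.

h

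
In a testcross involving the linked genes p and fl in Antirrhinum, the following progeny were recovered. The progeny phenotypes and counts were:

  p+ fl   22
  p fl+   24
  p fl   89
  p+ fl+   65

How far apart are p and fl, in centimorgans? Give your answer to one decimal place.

23.0 centimorgans

The two most frequent classes, p+ fl+ (65) and p fl (89), are the parental types, so the F1 was p+ fl+ / p fl.
The recombinant classes are p+ fl and p fl+: 22 + 24 = 46.
Recombination frequency = 46/200 = 0.2300 ≈ 23.0%, i.e. 23.0 centimorgans.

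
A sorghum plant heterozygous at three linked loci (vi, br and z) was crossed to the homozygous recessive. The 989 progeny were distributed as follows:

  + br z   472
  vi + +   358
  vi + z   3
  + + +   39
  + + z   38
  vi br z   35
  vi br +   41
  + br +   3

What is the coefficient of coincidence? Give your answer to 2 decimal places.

0.87

The two most frequent reciprocal classes, vi + + and + br z, are the parental types, so the F1 was vi + + / + br z.
The two rarest classes, vi + z and + br +, are the double crossovers. Comparing them with the parentals, only the z allele has switched, so z is the middle locus and the order is br – z – vi.
br–z: (79 + 6)/989 = 0.0859; z–vi: (74 + 6)/989 = 0.0809.
Expected DCO frequency = 0.0859 × 0.0809 ≈ 0.00695; observed = 6/989 ≈ 0.00607.
Coefficient of coincidence = 0.00607/0.00695 ≈ 0.87.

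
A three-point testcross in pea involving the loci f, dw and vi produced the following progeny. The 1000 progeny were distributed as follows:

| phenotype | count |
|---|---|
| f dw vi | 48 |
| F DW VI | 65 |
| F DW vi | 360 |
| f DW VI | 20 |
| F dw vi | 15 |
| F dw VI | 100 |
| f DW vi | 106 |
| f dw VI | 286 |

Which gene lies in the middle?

The two most frequent reciprocal classes, F DW vi and f dw VI, are the parental types, so the F1 was F DW vi / f dw VI.
The two rarest classes, F dw vi and f DW VI, are the double crossovers. Comparing them with the parentals, only the dw allele has switched, so dw is the middle locus and the order is f – dw – vi.

dw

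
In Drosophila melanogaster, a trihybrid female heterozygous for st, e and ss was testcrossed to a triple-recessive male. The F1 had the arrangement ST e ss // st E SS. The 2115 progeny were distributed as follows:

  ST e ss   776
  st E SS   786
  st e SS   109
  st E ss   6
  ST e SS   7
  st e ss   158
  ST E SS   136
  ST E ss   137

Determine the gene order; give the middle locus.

The two rarest classes, ST e SS and st E ss, are the double crossovers. Comparing them with the parentals, only the ss allele has switched, so ss is the middle locus and the order is st – ss – e.

ss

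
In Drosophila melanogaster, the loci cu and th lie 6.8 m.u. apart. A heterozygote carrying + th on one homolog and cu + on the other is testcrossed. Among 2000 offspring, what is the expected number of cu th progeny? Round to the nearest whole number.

68

A map distance of 6.8 m.u. corresponds to a recombination frequency of 0.068.
The F1 is + th / cu +, so cu th is a recombinant gamete class with expected frequency r/2 = 0.068/2 = 0.0340.
Expected number = 0.0340 × 2000 = 68.00 ≈ 68.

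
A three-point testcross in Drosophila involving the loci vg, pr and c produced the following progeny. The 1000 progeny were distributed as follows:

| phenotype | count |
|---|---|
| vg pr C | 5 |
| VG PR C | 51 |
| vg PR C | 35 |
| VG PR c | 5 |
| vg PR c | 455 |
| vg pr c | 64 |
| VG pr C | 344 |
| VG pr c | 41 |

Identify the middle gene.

vg

The two most frequent reciprocal classes, vg PR c and VG pr C, are the parental types, so the F1 was vg PR c / VG pr C.
The two rarest classes, VG PR c and vg pr C, are the double crossovers. Comparing them with the parentals, only the vg allele has switched, so vg is the middle locus and the order is pr – vg – c.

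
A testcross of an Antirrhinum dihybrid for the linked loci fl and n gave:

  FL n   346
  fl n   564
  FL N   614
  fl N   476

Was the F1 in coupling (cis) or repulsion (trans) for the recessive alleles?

cis

The two most frequent classes are FL N (614) and fl n (564); these are the parental (non-recombinant) types.
So the F1 carried FL N on one chromosome and fl n on the other — the recessive alleles are on the same chromosome (cis / coupling).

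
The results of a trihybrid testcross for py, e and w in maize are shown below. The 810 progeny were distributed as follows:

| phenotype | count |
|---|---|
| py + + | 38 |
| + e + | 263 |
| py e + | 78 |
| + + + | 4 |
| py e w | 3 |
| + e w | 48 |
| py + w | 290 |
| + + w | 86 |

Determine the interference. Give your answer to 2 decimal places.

The two most frequent reciprocal classes, py + w and + e +, are the parental types, so the F1 was py + w / + e +.
The two rarest classes, py e w and + + +, are the double crossovers. Comparing them with the parentals, only the e allele has switched, so e is the middle locus and the order is w – e – py.
w–e: (86 + 7)/810 = 0.1148; e–py: (164 + 7)/810 = 0.2111.
Expected DCO frequency = 0.1148 × 0.2111 ≈ 0.02423; observed = 7/810 ≈ 0.00864.
Coefficient of coincidence = 0.00864/0.02423 ≈ 0.36; interference = 1 − 0.36 = 0.64.

0.64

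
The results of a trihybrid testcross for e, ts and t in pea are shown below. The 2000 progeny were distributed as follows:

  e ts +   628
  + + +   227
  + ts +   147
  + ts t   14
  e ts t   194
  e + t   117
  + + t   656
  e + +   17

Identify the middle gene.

The two most frequent reciprocal classes, + + t and e ts +, are the parental types, so the F1 was + + t / e ts +.
The two rarest classes, + ts t and e + +, are the double crossovers. Comparing them with the parentals, only the ts allele has switched, so ts is the middle locus and the order is e – ts – t.

ts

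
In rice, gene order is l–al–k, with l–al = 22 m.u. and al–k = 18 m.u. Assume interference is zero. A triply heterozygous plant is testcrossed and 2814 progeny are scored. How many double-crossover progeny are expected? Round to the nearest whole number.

Map distances give recombination frequencies of 0.220 and 0.180 for the two intervals.
With no interference, expected double-crossover frequency = 0.220 × 0.180 = 0.03960.
Expected number = 0.03960 × 2814 = 111.43 ≈ 111.

111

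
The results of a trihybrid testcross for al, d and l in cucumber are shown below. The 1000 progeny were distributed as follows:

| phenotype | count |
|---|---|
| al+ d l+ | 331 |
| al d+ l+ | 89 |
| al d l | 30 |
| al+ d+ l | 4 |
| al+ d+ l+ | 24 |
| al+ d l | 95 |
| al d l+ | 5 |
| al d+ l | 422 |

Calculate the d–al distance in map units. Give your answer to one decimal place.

6.3 map units

The two most frequent reciprocal classes, al+ d l+ and al d+ l, are the parental types, so the F1 was al+ d l+ / al d+ l.
The two rarest classes, al d l+ and al+ d+ l, are the double crossovers. Comparing them with the parentals, only the al allele has switched, so al is the middle locus and the order is d – al – l.
Crossovers in the d–al interval produce the single-crossover classes al+ d+ l+ and al d l (24 + 30 = 54) plus the double crossovers (9).
RF(d–al) = (54 + 9) / 1000 = 63/1000 = 0.0630 → 6.3 map units.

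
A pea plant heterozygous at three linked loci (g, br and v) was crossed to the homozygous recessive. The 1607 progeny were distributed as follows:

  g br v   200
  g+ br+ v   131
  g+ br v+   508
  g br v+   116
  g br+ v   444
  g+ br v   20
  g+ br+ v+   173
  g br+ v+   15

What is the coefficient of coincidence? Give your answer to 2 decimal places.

The two most frequent reciprocal classes, g+ br v+ and g br+ v, are the parental types, so the F1 was g+ br v+ / g br+ v.
The two rarest classes, g+ br v and g br+ v+, are the double crossovers. Comparing them with the parentals, only the v allele has switched, so v is the middle locus and the order is br – v – g.
br–v: (373 + 35)/1607 = 0.2539; v–g: (247 + 35)/1607 = 0.1755.
Expected DCO frequency = 0.2539 × 0.1755 ≈ 0.04456; observed = 35/1607 ≈ 0.02178.
Coefficient of coincidence = 0.02178/0.04456 ≈ 0.49.

0.49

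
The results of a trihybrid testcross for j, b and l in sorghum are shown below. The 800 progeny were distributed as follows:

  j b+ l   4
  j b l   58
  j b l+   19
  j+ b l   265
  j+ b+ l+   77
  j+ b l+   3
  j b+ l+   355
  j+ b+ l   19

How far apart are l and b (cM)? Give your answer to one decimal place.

The two most frequent reciprocal classes, j b+ l+ and j+ b l, are the parental types, so the F1 was j b+ l+ / j+ b l.
The two rarest classes, j b+ l and j+ b l+, are the double crossovers. Comparing them with the parentals, only the l allele has switched, so l is the middle locus and the order is b – l – j.
Crossovers in the b–l interval produce the single-crossover classes j b l+ and j+ b+ l (19 + 19 = 38) plus the double crossovers (7).
RF(b–l) = (38 + 7) / 800 = 45/800 = 0.0563 → 5.6 cM.

5.6 cM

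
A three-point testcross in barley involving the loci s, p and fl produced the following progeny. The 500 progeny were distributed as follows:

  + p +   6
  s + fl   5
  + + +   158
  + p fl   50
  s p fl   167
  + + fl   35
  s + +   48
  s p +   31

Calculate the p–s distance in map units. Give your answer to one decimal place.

21.8 map units

The two most frequent reciprocal classes, s p fl and + + +, are the parental types, so the F1 was s p fl / + + +.
The two rarest classes, s + fl and + p +, are the double crossovers. Comparing them with the parentals, only the p allele has switched, so p is the middle locus and the order is s – p – fl.
Crossovers in the s–p interval produce the single-crossover classes + p fl and s + + (50 + 48 = 98) plus the double crossovers (11).
RF(s–p) = (98 + 11) / 500 = 109/500 = 0.2180 → 21.8 map units.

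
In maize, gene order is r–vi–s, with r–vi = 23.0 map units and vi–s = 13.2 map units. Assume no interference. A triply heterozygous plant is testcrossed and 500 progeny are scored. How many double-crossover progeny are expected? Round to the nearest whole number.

Map distances give recombination frequencies of 0.230 and 0.132 for the two intervals.
With no interference, expected double-crossover frequency = 0.230 × 0.132 = 0.03036.
Expected number = 0.03036 × 500 = 15.18 ≈ 15.

15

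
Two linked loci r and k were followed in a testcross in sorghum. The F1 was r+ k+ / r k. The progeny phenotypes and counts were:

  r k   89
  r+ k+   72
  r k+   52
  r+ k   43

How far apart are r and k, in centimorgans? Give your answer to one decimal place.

37.1 centimorgans

The recombinant classes are r+ k and r k+: 43 + 52 = 95.
Recombination frequency = 95/256 = 0.3711 ≈ 37.1%, i.e. 37.1 centimorgans.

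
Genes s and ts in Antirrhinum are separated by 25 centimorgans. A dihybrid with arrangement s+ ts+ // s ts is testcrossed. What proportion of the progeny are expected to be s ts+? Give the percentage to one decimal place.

A map distance of 25 centimorgans corresponds to a recombination frequency of 0.250.
The F1 is s+ ts+ / s ts, so s ts+ is a recombinant gamete class with expected frequency r/2 = 0.250/2 = 0.1250.
That is 0.1250 = 12.5% of the progeny.

12.5%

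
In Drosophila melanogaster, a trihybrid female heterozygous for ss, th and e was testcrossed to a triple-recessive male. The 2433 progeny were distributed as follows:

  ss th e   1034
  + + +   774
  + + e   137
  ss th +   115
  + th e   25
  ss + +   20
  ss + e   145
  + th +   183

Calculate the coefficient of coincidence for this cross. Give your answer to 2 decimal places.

0.99

The two most frequent reciprocal classes, ss th e and + + +, are the parental types, so the F1 was ss th e / + + +.
The two rarest classes, + th e and ss + +, are the double crossovers. Comparing them with the parentals, only the ss allele has switched, so ss is the middle locus and the order is e – ss – th.
e–ss: (252 + 45)/2433 = 0.1221; ss–th: (328 + 45)/2433 = 0.1533.
Expected DCO frequency = 0.1221 × 0.1533 ≈ 0.01872; observed = 45/2433 ≈ 0.01850.
Coefficient of coincidence = 0.01850/0.01872 ≈ 0.99.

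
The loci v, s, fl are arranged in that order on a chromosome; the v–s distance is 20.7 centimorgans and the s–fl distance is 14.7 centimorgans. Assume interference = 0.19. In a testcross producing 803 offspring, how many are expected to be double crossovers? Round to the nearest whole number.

20

Map distances give recombination frequencies of 0.207 and 0.147 for the two intervals.
With interference 0.19 (so coincidence = 0.81), expected double-crossover frequency = 0.207 × 0.147 × 0.81 = 0.02465.
Expected number = 0.02465 × 803 = 19.79 ≈ 20.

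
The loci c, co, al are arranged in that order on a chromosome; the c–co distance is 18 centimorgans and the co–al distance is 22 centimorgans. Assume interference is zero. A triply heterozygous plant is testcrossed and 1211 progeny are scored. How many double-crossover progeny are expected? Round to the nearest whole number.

Map distances give recombination frequencies of 0.180 and 0.220 for the two intervals.
With no interference, expected double-crossover frequency = 0.180 × 0.220 = 0.03960.
Expected number = 0.03960 × 1211 = 47.96 ≈ 48.

48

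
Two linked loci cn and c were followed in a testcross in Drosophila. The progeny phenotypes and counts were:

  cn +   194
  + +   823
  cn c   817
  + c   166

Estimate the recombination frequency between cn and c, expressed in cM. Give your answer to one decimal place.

The two most frequent classes, + + (823) and cn c (817), are the parental types, so the F1 was + + / cn c.
The recombinant classes are + c and cn +: 166 + 194 = 360.
Recombination frequency = 360/2000 = 0.1800 ≈ 18.0%, i.e. 18.0 cM.

18.0 cM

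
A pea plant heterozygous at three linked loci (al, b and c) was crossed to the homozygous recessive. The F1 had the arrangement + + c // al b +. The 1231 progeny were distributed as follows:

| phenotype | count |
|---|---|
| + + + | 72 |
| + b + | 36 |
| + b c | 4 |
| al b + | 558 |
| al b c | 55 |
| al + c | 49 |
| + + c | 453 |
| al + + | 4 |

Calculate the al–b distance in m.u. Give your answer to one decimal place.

7.6 m.u.

The two rarest classes, + b c and al + +, are the double crossovers. Comparing them with the parentals, only the b allele has switched, so b is the middle locus and the order is c – b – al.
Crossovers in the b–al interval produce the single-crossover classes al + c and + b + (49 + 36 = 85) plus the double crossovers (8).
RF(b–al) = (85 + 8) / 1231 = 93/1231 = 0.0755 → 7.6 m.u.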